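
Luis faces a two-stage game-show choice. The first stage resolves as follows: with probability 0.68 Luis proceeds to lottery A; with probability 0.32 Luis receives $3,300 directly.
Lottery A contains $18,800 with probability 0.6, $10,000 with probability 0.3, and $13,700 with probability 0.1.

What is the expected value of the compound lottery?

EV(A) = 0.6 × 18800 + 0.3 × 10000 + 0.1 × 13700 = 11280 + 3000 + 1370 = 15650
Branch B: 3300 (certain)
Overall = 0.68 × 15650 + 0.32 × 3300 = 10642 + 1056 = 11698

$11,698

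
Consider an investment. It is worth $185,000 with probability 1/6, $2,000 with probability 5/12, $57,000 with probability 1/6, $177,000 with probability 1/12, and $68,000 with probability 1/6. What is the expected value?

$67,250

EV = 1/6 × 185000 + 5/12 × 2000 + 1/6 × 57000 + 1/12 × 177000 + 1/6 × 68000 = 30833.3333 + 833.3333 + 9500 + 14750 + 11333.3333 = 67250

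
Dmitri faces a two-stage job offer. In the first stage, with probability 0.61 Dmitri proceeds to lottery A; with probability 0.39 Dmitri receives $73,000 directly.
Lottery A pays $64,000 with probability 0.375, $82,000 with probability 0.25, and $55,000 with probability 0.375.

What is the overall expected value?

$68,196.25

EV(A) = 0.375 × 64000 + 0.25 × 82000 + 0.375 × 55000 = 24000 + 20500 + 20625 = 65125
Branch B: 73000 (certain)
Overall = 0.61 × 65125 + 0.39 × 73000 = 39726.25 + 28470 = 68196.25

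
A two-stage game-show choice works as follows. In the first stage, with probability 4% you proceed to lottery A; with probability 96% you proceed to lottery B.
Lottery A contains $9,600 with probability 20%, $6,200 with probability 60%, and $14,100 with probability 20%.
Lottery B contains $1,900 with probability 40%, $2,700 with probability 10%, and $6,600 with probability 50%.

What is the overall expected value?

$4,495.20

EV(A) = 0.2 × 9600 + 0.6 × 6200 + 0.2 × 14100 = 1920 + 3720 + 2820 = 8460
EV(B) = 0.4 × 1900 + 0.1 × 2700 + 0.5 × 6600 = 760 + 270 + 3300 = 4330
Overall = 0.04 × 8460 + 0.96 × 4330 = 338.4 + 4156.8 = 4495.2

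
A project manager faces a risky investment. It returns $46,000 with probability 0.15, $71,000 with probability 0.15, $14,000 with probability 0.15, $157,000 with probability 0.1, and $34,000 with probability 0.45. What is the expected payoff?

$50,650

EV = 0.15 × 46000 + 0.15 × 71000 + 0.15 × 14000 + 0.1 × 157000 + 0.45 × 34000 = 6900 + 10650 + 2100 + 15700 + 15300 = 50650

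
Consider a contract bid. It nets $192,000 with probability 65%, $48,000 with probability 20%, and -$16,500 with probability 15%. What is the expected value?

EV = 0.65 × 192000 + 0.2 × 48000 + 0.15 × (-16500) = 124800 + 9600 − 2475 = 131925

$131,925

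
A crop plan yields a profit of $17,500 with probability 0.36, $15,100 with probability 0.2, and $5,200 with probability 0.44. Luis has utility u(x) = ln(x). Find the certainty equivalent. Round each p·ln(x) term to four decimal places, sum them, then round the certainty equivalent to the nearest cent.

E[u] = 0.36·ln(17500) + 0.2·ln(15100) + 0.44·ln(5200) = 3.5172 + 1.9245 + 3.7648 = 9.2065
CE = e^9.2065 ≈ 9961.67

$9,961.67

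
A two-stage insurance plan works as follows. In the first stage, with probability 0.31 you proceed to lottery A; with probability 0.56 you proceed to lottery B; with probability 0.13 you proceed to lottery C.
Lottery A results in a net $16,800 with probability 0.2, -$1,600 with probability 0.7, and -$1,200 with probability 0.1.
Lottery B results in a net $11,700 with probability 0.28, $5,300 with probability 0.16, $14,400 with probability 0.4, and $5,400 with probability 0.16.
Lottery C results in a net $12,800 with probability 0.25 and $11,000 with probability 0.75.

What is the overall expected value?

EV(A) = 0.2 × 16800 + 0.7 × (-1600) + 0.1 × (-1200) = 3360 − 1120 − 120 = 2120
EV(B) = 0.28 × 11700 + 0.16 × 5300 + 0.4 × 14400 + 0.16 × 5400 = 3276 + 848 + 5760 + 864 = 10748
EV(C) = 0.25 × 12800 + 0.75 × 11000 = 3200 + 8250 = 11450
Overall = 0.31 × 2120 + 0.56 × 10748 + 0.13 × 11450 = 657.2 + 6018.88 + 1488.5 = 8164.58

$8,164.58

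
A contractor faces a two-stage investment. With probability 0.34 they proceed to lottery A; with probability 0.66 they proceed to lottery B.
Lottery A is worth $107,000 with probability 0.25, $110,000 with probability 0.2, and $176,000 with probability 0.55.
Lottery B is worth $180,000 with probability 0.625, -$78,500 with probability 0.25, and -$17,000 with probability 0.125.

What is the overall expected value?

EV(A) = 0.25 × 107000 + 0.2 × 110000 + 0.55 × 176000 = 26750 + 22000 + 96800 = 145550
EV(B) = 0.625 × 180000 + 0.25 × (-78500) + 0.125 × (-17000) = 112500 − 19625 − 2125 = 90750
Overall = 0.34 × 145550 + 0.66 × 90750 = 49487 + 59895 = 109382

$109,382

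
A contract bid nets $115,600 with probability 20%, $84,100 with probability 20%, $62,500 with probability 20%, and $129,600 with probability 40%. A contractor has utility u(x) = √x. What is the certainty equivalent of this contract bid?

E[u] = 0.2·√115600 + 0.2·√84100 + 0.2·√62500 + 0.4·√129600 = 0.2·340 + 0.2·290 + 0.2·250 + 0.4·360 = 320
CE = (320)² = 102400

$102,400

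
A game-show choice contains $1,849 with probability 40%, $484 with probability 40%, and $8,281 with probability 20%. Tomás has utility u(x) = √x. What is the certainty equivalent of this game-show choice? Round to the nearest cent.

$1,953.64

E[u] = 0.4·√1849 + 0.4·√484 + 0.2·√8281 = 0.4·43 + 0.4·22 + 0.2·91 = 44.2
CE = (44.2)² = 1953.64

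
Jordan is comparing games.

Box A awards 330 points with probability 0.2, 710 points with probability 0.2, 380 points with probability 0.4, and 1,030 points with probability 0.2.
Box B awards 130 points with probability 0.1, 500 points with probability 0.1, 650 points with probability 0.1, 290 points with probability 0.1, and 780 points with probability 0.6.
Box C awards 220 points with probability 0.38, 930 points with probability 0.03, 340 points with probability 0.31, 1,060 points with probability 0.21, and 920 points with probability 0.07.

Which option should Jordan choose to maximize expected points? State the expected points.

Box B (625 points)

Box A = 0.2 × 330 + 0.2 × 710 + 0.4 × 380 + 0.2 × 1030 = 66 + 142 + 152 + 206 = 566
Box B = 0.1 × 130 + 0.1 × 500 + 0.1 × 650 + 0.1 × 290 + 0.6 × 780 = 13 + 50 + 65 + 29 + 468 = 625
Box C = 0.38 × 220 + 0.03 × 930 + 0.31 × 340 + 0.21 × 1060 + 0.07 × 920 = 83.6 + 27.9 + 105.4 + 222.6 + 64.4 = 503.9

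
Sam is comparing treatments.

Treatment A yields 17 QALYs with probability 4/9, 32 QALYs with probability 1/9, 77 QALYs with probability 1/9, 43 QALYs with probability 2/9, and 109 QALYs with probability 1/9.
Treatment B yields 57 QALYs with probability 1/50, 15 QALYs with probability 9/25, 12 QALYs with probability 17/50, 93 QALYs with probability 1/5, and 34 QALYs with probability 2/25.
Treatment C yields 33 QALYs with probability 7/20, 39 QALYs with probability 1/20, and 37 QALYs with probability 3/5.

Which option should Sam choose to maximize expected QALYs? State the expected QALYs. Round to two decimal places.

Treatment A = 4/9 × 17 + 1/9 × 32 + 1/9 × 77 + 2/9 × 43 + 1/9 × 109 = 7.5556 + 3.5556 + 8.5556 + 9.5556 + 12.1111 = 41.3333
Treatment B = 1/50 × 57 + 9/25 × 15 + 17/50 × 12 + 1/5 × 93 + 2/25 × 34 = 1.14 + 5.4 + 4.08 + 18.6 + 2.72 = 31.94
Treatment C = 7/20 × 33 + 1/20 × 39 + 3/5 × 37 = 11.55 + 1.95 + 22.2 = 35.7

Treatment A (41.33 QALYs)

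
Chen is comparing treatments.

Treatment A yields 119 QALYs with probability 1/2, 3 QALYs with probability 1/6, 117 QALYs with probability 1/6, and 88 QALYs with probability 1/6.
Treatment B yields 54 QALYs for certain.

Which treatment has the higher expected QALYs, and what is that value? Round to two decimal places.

Treatment A = 1/2 × 119 + 1/6 × 3 + 1/6 × 117 + 1/6 × 88 = 59.5 + 0.5 + 19.5 + 14.6667 = 94.1667
Treatment B: 54 (certain)

Treatment A (94.17 QALYs)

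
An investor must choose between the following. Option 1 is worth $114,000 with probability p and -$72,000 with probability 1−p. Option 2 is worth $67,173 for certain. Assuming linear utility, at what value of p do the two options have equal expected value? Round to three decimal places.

p = 0.748

p·114000 + (1−p)·(-72000) = 67173
186000p − 72000 = 67173
p = (67173 + 72000) / 186000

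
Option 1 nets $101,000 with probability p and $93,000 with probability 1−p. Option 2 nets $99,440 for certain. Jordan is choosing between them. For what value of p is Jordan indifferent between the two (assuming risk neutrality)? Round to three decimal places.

p·101000 + (1−p)·93000 = 99440
8000p + 93000 = 99440
p = (99440 − 93000) / 8000

p = 0.805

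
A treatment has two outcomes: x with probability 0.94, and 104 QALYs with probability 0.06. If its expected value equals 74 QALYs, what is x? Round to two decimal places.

x = 72.09 QALYs

0.94·x + 0.06·104 = 74
0.94·x = 74 − 6.24 = 67.76
x = 67.76 / 0.94 = 72.0851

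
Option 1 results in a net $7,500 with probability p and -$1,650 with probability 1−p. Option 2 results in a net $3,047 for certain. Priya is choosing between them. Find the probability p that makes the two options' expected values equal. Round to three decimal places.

p = 0.513

p·7500 + (1−p)·(-1650) = 3047
9150p − 1650 = 3047
p = (3047 + 1650) / 9150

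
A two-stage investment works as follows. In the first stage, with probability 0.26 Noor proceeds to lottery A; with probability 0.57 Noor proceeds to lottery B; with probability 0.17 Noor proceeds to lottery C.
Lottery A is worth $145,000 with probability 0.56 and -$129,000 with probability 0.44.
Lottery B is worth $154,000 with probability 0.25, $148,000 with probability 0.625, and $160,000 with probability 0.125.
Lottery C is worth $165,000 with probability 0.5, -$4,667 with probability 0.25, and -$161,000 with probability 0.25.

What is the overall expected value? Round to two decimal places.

EV(A) = 0.56 × 145000 + 0.44 × (-129000) = 81200 − 56760 = 24440
EV(B) = 0.25 × 154000 + 0.625 × 148000 + 0.125 × 160000 = 38500 + 92500 + 20000 = 151000
EV(C) = 0.5 × 165000 + 0.25 × (-4667) + 0.25 × (-161000) = 82500 − 1166.75 − 40250 = 41083.25
Overall = 0.26 × 24440 + 0.57 × 151000 + 0.17 × 41083.25 = 6354.4 + 86070 + 6984.1525 = 99408.5525

$99,408.55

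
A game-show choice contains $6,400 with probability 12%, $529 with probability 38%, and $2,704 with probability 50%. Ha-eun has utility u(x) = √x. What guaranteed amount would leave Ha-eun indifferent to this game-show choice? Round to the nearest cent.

$1,966.04

E[u] = 0.12·√6400 + 0.38·√529 + 0.5·√2704 = 0.12·80 + 0.38·23 + 0.5·52 = 44.34
CE = (44.34)² = 1966.0356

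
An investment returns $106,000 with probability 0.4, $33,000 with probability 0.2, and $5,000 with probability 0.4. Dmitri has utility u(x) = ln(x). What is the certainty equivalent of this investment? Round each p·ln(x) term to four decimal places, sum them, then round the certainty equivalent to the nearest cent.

$24,743.05

E[u] = 0.4·ln(106000) + 0.2·ln(33000) + 0.4·ln(5000) = 4.6285 + 2.0809 + 3.4069 = 10.1163
CE = e^10.1163 ≈ 24743.05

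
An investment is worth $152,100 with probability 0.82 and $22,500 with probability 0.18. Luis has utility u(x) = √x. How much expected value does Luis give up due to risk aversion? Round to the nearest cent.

E[u] = 0.82·√152100 + 0.18·√22500 = 0.82·390 + 0.18·150 = 346.8
CE = (346.8)² = 120270.24
Risk premium = EV − CE = 128772 − 120270.24 = 8501.76

$8,501.76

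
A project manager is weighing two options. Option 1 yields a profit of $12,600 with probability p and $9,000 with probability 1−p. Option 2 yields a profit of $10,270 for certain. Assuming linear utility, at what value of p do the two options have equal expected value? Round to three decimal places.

p·12600 + (1−p)·9000 = 10270
3600p + 9000 = 10270
p = (10270 − 9000) / 3600

p = 0.353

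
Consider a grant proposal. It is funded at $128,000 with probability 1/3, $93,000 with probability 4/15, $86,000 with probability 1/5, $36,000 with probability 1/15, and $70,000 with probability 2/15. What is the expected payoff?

EV = 1/3 × 128000 + 4/15 × 93000 + 1/5 × 86000 + 1/15 × 36000 + 2/15 × 70000 = 42666.6667 + 24800 + 17200 + 2400 + 9333.3333 = 96400

$96,400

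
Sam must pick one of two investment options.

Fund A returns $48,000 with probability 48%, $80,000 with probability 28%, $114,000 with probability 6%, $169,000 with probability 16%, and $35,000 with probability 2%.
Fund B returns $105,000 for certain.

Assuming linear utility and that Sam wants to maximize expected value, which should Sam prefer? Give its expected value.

Fund B ($105,000)

Fund A = 0.48 × 48000 + 0.28 × 80000 + 0.06 × 114000 + 0.16 × 169000 + 0.02 × 35000 = 23040 + 22400 + 6840 + 27040 + 700 = 80020
Fund B: 105000 (certain)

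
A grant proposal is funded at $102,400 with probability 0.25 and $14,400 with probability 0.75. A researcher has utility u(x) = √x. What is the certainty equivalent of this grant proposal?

$28,900

E[u] = 0.25·√102400 + 0.75·√14400 = 0.25·320 + 0.75·120 = 170
CE = (170)² = 28900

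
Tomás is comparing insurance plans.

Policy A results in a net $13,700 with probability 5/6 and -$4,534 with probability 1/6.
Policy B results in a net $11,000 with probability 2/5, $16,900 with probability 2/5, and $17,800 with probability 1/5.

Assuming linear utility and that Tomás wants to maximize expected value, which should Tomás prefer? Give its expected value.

Policy A = 5/6 × 13700 + 1/6 × (-4534) = 11416.6667 − 755.6667 = 10661
Policy B = 2/5 × 11000 + 2/5 × 16900 + 1/5 × 17800 = 4400 + 6760 + 3560 = 14720

Policy B ($14,720)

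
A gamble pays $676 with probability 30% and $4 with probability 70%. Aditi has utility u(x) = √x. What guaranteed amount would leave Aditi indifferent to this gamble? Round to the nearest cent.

$84.64

E[u] = 0.3·√676 + 0.7·√4 = 0.3·26 + 0.7·2 = 9.2
CE = (9.2)² = 84.64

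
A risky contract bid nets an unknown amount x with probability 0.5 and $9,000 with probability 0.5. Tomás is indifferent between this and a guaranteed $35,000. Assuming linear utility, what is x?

x = $61,000

0.5·x + 0.5·9000 = 35000
0.5·x = 35000 − 4500 = 30500
x = 30500 / 0.5 = 61000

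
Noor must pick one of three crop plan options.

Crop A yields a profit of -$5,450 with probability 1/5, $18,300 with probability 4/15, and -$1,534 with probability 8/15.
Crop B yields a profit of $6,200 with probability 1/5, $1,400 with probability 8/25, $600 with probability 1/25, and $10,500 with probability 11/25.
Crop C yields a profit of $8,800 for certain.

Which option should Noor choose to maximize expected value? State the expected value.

Crop C ($8,800)

Crop A = 1/5 × (-5450) + 4/15 × 18300 + 8/15 × (-1534) = -1090 + 4880 − 818.1333 = 2971.8667
Crop B = 1/5 × 6200 + 8/25 × 1400 + 1/25 × 600 + 11/25 × 10500 = 1240 + 448 + 24 + 4620 = 6332
Crop C: 8800 (certain)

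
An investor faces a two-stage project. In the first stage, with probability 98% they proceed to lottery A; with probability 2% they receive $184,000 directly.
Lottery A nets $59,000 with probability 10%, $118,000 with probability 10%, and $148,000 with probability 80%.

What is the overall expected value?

$137,058

EV(A) = 0.1 × 59000 + 0.1 × 118000 + 0.8 × 148000 = 5900 + 11800 + 118400 = 136100
Branch B: 184000 (certain)
Overall = 0.98 × 136100 + 0.02 × 184000 = 133378 + 3680 = 137058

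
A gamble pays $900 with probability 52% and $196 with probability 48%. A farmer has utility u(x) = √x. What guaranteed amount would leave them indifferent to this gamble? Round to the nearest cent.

E[u] = 0.52·√900 + 0.48·√196 = 0.52·30 + 0.48·14 = 22.32
CE = (22.32)² = 498.1824

$498.18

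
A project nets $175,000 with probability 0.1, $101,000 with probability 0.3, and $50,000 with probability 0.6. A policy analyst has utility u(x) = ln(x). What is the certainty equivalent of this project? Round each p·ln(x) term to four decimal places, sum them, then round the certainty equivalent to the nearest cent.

E[u] = 0.1·ln(175000) + 0.3·ln(101000) + 0.6·ln(50000) = 1.2073 + 3.4569 + 6.4919 = 11.1561
CE = e^11.1561 ≈ 69989.46

$69,989.46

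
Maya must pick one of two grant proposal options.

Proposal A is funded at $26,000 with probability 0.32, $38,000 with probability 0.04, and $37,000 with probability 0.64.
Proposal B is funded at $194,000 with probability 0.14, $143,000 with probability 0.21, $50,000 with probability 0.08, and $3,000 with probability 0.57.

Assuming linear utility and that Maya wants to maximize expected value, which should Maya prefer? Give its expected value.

Proposal B ($62,900)

Proposal A = 0.32 × 26000 + 0.04 × 38000 + 0.64 × 37000 = 8320 + 1520 + 23680 = 33520
Proposal B = 0.14 × 194000 + 0.21 × 143000 + 0.08 × 50000 + 0.57 × 3000 = 27160 + 30030 + 4000 + 1710 = 62900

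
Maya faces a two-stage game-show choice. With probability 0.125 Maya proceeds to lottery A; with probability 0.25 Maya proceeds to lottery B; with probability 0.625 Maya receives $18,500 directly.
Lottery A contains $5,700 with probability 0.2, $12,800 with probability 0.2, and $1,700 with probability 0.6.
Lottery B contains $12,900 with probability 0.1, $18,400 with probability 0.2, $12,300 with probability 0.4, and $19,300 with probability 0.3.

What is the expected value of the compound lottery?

$16,072.50

EV(A) = 0.2 × 5700 + 0.2 × 12800 + 0.6 × 1700 = 1140 + 2560 + 1020 = 4720
EV(B) = 0.1 × 12900 + 0.2 × 18400 + 0.4 × 12300 + 0.3 × 19300 = 1290 + 3680 + 4920 + 5790 = 15680
Branch C: 18500 (certain)
Overall = 0.125 × 4720 + 0.25 × 15680 + 0.625 × 18500 = 590 + 3920 + 11562.5 = 16072.5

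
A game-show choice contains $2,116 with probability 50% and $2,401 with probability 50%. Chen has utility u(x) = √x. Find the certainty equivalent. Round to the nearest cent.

$2,256.25

E[u] = 0.5·√2116 + 0.5·√2401 = 0.5·46 + 0.5·49 = 47.5
CE = (47.5)² = 2256.25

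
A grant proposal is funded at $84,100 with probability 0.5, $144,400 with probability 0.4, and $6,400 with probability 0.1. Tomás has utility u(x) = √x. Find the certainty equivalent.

$93,025

E[u] = 0.5·√84100 + 0.4·√144400 + 0.1·√6400 = 0.5·290 + 0.4·380 + 0.1·80 = 305
CE = (305)² = 93025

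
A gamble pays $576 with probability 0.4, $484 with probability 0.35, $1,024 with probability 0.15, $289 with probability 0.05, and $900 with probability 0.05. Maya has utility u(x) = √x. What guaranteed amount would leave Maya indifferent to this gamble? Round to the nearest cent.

E[u] = 0.4·√576 + 0.35·√484 + 0.15·√1024 + 0.05·√289 + 0.05·√900 = 0.4·24 + 0.35·22 + 0.15·32 + 0.05·17 + 0.05·30 = 24.45
CE = (24.45)² = 597.8025

$597.80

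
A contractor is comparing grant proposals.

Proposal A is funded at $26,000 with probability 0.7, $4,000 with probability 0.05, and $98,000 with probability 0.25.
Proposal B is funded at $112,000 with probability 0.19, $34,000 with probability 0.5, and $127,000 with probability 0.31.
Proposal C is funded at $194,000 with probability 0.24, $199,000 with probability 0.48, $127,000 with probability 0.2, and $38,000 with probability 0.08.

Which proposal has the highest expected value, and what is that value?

Proposal C ($170,520)

Proposal A = 0.7 × 26000 + 0.05 × 4000 + 0.25 × 98000 = 18200 + 200 + 24500 = 42900
Proposal B = 0.19 × 112000 + 0.5 × 34000 + 0.31 × 127000 = 21280 + 17000 + 39370 = 77650
Proposal C = 0.24 × 194000 + 0.48 × 199000 + 0.2 × 127000 + 0.08 × 38000 = 46560 + 95520 + 25400 + 3040 = 170520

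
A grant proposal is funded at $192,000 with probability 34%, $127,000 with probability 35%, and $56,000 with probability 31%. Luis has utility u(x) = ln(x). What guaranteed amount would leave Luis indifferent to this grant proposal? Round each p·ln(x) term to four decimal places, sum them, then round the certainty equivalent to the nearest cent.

$113,402.65

E[u] = 0.34·ln(192000) + 0.35·ln(127000) + 0.31·ln(56000) = 4.1362 + 4.1132 + 3.3893 = 11.6387
CE = e^11.6387 ≈ 113402.65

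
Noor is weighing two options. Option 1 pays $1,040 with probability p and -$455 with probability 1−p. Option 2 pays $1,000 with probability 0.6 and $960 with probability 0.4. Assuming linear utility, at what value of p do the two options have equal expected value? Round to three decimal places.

EV(Option 2) = 0.6 × 1000 + 0.4 × 960 = 600 + 384 = 984
p·1040 + (1−p)·(-455) = 984
1495p − 455 = 984
p = (984 + 455) / 1495

p = 0.963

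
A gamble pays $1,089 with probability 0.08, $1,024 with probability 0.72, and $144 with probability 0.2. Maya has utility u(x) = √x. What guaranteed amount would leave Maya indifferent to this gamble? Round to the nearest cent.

E[u] = 0.08·√1089 + 0.72·√1024 + 0.2·√144 = 0.08·33 + 0.72·32 + 0.2·12 = 28.08
CE = (28.08)² = 788.4864

$788.49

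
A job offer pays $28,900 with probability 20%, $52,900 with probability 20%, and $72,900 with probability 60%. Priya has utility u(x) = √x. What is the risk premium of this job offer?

$1,536

E[u] = 0.2·√28900 + 0.2·√52900 + 0.6·√72900 = 0.2·170 + 0.2·230 + 0.6·270 = 242
CE = (242)² = 58564
Risk premium = EV − CE = 60100 − 58564 = 1536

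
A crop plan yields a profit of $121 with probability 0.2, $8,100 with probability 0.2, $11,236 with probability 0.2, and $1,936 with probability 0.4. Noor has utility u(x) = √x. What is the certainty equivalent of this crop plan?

E[u] = 0.2·√121 + 0.2·√8100 + 0.2·√11236 + 0.4·√1936 = 0.2·11 + 0.2·90 + 0.2·106 + 0.4·44 = 59
CE = (59)² = 3481

$3,481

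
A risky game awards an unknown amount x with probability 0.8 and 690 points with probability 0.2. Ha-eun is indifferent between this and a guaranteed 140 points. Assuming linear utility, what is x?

x = 2.5 points

0.8·x + 0.2·690 = 140
0.8·x = 140 − 138 = 2
x = 2 / 0.8 = 2.5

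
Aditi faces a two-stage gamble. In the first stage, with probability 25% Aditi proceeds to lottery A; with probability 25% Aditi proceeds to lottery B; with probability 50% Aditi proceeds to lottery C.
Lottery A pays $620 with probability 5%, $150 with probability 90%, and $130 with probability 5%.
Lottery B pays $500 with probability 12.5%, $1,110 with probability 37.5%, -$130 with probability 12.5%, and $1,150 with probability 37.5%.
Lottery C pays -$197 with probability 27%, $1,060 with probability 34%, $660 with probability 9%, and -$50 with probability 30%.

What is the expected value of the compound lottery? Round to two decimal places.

EV(A) = 0.05 × 620 + 0.9 × 150 + 0.05 × 130 = 31 + 135 + 6.5 = 172.5
EV(B) = 0.125 × 500 + 0.375 × 1110 + 0.125 × (-130) + 0.375 × 1150 = 62.5 + 416.25 − 16.25 + 431.25 = 893.75
EV(C) = 0.27 × (-197) + 0.34 × 1060 + 0.09 × 660 + 0.3 × (-50) = -53.19 + 360.4 + 59.4 − 15 = 351.61
Overall = 0.25 × 172.5 + 0.25 × 893.75 + 0.5 × 351.61 = 43.125 + 223.4375 + 175.805 = 442.3675

$442.37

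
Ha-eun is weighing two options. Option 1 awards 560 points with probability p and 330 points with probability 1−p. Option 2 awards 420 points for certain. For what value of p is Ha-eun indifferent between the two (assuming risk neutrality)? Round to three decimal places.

p = 0.391

p·560 + (1−p)·330 = 420
230p + 330 = 420
p = (420 − 330) / 230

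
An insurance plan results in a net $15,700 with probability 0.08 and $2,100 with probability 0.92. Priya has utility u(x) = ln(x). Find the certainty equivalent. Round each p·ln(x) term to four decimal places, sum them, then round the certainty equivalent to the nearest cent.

E[u] = 0.08·ln(15700) + 0.92·ln(2100) = 0.7729 + 7.0377 = 7.8106
CE = e^7.8106 ≈ 2466.61

$2,466.61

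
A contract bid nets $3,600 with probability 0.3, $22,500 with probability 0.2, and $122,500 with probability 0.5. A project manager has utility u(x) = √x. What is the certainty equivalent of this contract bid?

E[u] = 0.3·√3600 + 0.2·√22500 + 0.5·√122500 = 0.3·60 + 0.2·150 + 0.5·350 = 223
CE = (223)² = 49729

$49,729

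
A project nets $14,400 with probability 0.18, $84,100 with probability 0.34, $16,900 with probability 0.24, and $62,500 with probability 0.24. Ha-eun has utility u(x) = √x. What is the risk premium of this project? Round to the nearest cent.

E[u] = 0.18·√14400 + 0.34·√84100 + 0.24·√16900 + 0.24·√62500 = 0.18·120 + 0.34·290 + 0.24·130 + 0.24·250 = 211.4
CE = (211.4)² = 44689.96
Risk premium = EV − CE = 50242 − 44689.96 = 5552.04

$5,552.04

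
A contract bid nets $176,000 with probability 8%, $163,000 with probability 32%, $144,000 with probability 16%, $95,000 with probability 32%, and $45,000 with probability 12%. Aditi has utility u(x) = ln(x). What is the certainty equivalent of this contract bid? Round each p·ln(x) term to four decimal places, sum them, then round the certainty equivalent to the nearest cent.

E[u] = 0.08·ln(176000) + 0.32·ln(163000) + 0.16·ln(144000) + 0.32·ln(95000) + 0.12·ln(45000) = 0.9663 + 3.8405 + 1.9004 + 3.6677 + 1.2857 = 11.6606
CE = e^11.6606 ≈ 115913.56

$115,913.56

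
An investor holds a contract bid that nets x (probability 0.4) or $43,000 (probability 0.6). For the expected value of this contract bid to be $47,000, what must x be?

0.4·x + 0.6·43000 = 47000
0.4·x = 47000 − 25800 = 21200
x = 21200 / 0.4 = 53000

x = $53,000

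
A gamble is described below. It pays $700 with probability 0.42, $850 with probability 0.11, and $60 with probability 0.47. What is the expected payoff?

$415.70

EV = 0.42 × 700 + 0.11 × 850 + 0.47 × 60 = 294 + 93.5 + 28.2 = 415.7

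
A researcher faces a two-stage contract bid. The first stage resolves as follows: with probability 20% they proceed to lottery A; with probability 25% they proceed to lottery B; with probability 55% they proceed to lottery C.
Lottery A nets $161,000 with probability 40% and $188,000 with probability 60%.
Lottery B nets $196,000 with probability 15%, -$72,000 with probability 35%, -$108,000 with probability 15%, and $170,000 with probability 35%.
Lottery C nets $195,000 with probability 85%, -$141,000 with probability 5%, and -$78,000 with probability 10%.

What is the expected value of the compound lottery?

EV(A) = 0.4 × 161000 + 0.6 × 188000 = 64400 + 112800 = 177200
EV(B) = 0.15 × 196000 + 0.35 × (-72000) + 0.15 × (-108000) + 0.35 × 170000 = 29400 − 25200 − 16200 + 59500 = 47500
EV(C) = 0.85 × 195000 + 0.05 × (-141000) + 0.1 × (-78000) = 165750 − 7050 − 7800 = 150900
Overall = 0.2 × 177200 + 0.25 × 47500 + 0.55 × 150900 = 35440 + 11875 + 82995 = 130310

$130,310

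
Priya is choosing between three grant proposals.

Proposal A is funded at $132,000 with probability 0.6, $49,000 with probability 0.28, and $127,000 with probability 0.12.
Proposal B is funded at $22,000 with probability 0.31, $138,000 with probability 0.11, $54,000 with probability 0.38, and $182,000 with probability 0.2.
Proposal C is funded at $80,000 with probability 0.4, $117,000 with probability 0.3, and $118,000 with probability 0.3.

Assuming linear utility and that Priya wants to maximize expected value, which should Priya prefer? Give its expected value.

Proposal A ($108,160)

Proposal A = 0.6 × 132000 + 0.28 × 49000 + 0.12 × 127000 = 79200 + 13720 + 15240 = 108160
Proposal B = 0.31 × 22000 + 0.11 × 138000 + 0.38 × 54000 + 0.2 × 182000 = 6820 + 15180 + 20520 + 36400 = 78920
Proposal C = 0.4 × 80000 + 0.3 × 117000 + 0.3 × 118000 = 32000 + 35100 + 35400 = 102500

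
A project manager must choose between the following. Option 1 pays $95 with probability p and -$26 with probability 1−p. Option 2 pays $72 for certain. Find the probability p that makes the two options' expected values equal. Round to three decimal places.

p = 0.810

p·95 + (1−p)·(-26) = 72
121p − 26 = 72
p = (72 + 26) / 121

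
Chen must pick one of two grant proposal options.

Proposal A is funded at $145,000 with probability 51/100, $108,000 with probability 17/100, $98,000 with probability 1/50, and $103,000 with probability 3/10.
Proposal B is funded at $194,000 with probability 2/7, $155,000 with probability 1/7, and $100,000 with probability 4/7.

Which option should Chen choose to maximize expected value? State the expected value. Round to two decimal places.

Proposal A = 51/100 × 145000 + 17/100 × 108000 + 1/50 × 98000 + 3/10 × 103000 = 73950 + 18360 + 1960 + 30900 = 125170
Proposal B = 2/7 × 194000 + 1/7 × 155000 + 4/7 × 100000 = 55428.5714 + 22142.8571 + 57142.8571 = 134714.2857

Proposal B ($134,714.29)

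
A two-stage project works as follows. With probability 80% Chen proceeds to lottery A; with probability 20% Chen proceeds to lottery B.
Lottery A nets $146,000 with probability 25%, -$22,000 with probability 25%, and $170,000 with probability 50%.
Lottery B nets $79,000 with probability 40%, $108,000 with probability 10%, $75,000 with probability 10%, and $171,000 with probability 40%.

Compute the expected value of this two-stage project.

$116,460

EV(A) = 0.25 × 146000 + 0.25 × (-22000) + 0.5 × 170000 = 36500 − 5500 + 85000 = 116000
EV(B) = 0.4 × 79000 + 0.1 × 108000 + 0.1 × 75000 + 0.4 × 171000 = 31600 + 10800 + 7500 + 68400 = 118300
Overall = 0.8 × 116000 + 0.2 × 118300 = 92800 + 23660 = 116460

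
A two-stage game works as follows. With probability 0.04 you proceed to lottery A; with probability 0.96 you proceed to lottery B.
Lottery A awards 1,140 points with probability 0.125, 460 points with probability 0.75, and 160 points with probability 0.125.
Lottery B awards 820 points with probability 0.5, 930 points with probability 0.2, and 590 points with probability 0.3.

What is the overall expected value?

EV(A) = 0.125 × 1140 + 0.75 × 460 + 0.125 × 160 = 142.5 + 345 + 20 = 507.5
EV(B) = 0.5 × 820 + 0.2 × 930 + 0.3 × 590 = 410 + 186 + 177 = 773
Overall = 0.04 × 507.5 + 0.96 × 773 = 20.3 + 742.08 = 762.38

762.38 points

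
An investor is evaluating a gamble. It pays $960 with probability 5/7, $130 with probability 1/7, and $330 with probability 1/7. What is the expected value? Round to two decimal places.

EV = 5/7 × 960 + 1/7 × 130 + 1/7 × 330 = 685.7143 + 18.5714 + 47.1429 = 751.4286

$751.43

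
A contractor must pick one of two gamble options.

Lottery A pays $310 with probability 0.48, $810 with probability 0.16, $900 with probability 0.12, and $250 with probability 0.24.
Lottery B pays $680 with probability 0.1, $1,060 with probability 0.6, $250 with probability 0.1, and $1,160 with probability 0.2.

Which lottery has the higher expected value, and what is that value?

Lottery B ($961)

Lottery A = 0.48 × 310 + 0.16 × 810 + 0.12 × 900 + 0.24 × 250 = 148.8 + 129.6 + 108 + 60 = 446.4
Lottery B = 0.1 × 680 + 0.6 × 1060 + 0.1 × 250 + 0.2 × 1160 = 68 + 636 + 25 + 232 = 961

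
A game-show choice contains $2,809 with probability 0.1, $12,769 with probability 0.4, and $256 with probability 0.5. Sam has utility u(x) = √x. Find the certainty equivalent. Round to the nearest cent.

E[u] = 0.1·√2809 + 0.4·√12769 + 0.5·√256 = 0.1·53 + 0.4·113 + 0.5·16 = 58.5
CE = (58.5)² = 3422.25

$3,422.25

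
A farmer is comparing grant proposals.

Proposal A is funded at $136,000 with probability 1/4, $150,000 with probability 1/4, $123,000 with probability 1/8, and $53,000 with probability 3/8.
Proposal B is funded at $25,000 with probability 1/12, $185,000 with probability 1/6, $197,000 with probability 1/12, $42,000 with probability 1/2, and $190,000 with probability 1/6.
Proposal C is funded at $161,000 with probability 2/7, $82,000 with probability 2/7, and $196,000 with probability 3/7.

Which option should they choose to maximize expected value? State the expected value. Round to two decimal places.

Proposal C ($153,428.57)

Proposal A = 1/4 × 136000 + 1/4 × 150000 + 1/8 × 123000 + 3/8 × 53000 = 34000 + 37500 + 15375 + 19875 = 106750
Proposal B = 1/12 × 25000 + 1/6 × 185000 + 1/12 × 197000 + 1/2 × 42000 + 1/6 × 190000 = 2083.3333 + 30833.3333 + 16416.6667 + 21000 + 31666.6667 = 102000
Proposal C = 2/7 × 161000 + 2/7 × 82000 + 3/7 × 196000 = 46000 + 23428.5714 + 84000 = 153428.5714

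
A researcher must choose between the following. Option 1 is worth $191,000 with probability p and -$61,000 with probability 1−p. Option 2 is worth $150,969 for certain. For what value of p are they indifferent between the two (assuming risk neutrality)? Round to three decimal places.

p = 0.841

p·191000 + (1−p)·(-61000) = 150969
252000p − 61000 = 150969
p = (150969 + 61000) / 252000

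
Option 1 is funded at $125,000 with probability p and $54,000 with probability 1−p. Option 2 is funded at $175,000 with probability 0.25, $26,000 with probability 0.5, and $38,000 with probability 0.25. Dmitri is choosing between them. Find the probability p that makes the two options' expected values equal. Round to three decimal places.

EV(Option 2) = 0.25 × 175000 + 0.5 × 26000 + 0.25 × 38000 = 43750 + 13000 + 9500 = 66250
p·125000 + (1−p)·54000 = 66250
71000p + 54000 = 66250
p = (66250 − 54000) / 71000

p = 0.173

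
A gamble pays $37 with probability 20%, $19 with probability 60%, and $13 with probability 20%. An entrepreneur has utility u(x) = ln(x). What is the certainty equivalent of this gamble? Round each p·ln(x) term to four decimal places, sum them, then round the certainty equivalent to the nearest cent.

E[u] = 0.2·ln(37) + 0.6·ln(19) + 0.2·ln(13) = 0.7222 + 1.7667 + 0.5130 = 3.0019
CE = e^3.0019 ≈ 20.12

$20.12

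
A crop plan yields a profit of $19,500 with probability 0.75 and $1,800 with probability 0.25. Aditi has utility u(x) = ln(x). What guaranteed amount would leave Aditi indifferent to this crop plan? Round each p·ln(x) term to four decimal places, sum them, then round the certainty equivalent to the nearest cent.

E[u] = 0.75·ln(19500) + 0.25·ln(1800) = 7.4086 + 1.8739 = 9.2825
CE = e^9.2825 ≈ 10748.27

$10,748.27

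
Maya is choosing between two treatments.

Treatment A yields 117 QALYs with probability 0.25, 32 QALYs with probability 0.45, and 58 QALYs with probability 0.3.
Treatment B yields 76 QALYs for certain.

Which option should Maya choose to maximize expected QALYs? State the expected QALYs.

Treatment A = 0.25 × 117 + 0.45 × 32 + 0.3 × 58 = 29.25 + 14.4 + 17.4 = 61.05
Treatment B: 76 (certain)

Treatment B (76 QALYs)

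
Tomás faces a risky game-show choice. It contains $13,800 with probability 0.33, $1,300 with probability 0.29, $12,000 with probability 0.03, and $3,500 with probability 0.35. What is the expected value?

$6,516

EV = 0.33 × 13800 + 0.29 × 1300 + 0.03 × 12000 + 0.35 × 3500 = 4554 + 377 + 360 + 1225 = 6516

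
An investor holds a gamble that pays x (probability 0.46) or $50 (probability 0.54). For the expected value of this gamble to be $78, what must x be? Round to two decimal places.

x = $110.87

0.46·x + 0.54·50 = 78
0.46·x = 78 − 27 = 51
x = 51 / 0.46 = 110.8696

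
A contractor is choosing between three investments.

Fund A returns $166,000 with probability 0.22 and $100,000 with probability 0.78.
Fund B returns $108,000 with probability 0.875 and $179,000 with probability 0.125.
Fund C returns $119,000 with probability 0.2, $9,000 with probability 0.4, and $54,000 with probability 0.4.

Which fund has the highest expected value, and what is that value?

Fund B ($116,875)

Fund A = 0.22 × 166000 + 0.78 × 100000 = 36520 + 78000 = 114520
Fund B = 0.875 × 108000 + 0.125 × 179000 = 94500 + 22375 = 116875
Fund C = 0.2 × 119000 + 0.4 × 9000 + 0.4 × 54000 = 23800 + 3600 + 21600 = 49000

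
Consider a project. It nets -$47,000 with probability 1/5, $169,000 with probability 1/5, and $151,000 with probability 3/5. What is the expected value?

$115,000

EV = 1/5 × (-47000) + 1/5 × 169000 + 3/5 × 151000 = -9400 + 33800 + 90600 = 115000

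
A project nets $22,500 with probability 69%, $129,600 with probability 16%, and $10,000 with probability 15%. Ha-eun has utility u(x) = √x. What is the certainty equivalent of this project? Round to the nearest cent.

E[u] = 0.69·√22500 + 0.16·√129600 + 0.15·√10000 = 0.69·150 + 0.16·360 + 0.15·100 = 176.1
CE = (176.1)² = 31011.21

$31,011.21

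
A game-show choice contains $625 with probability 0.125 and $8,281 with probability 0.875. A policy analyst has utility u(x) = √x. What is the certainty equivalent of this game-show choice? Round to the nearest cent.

E[u] = 0.125·√625 + 0.875·√8281 = 0.125·25 + 0.875·91 = 82.75
CE = (82.75)² = 6847.5625

$6,847.56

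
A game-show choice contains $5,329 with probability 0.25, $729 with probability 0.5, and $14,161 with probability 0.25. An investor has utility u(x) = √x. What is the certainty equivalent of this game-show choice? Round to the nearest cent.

E[u] = 0.25·√5329 + 0.5·√729 + 0.25·√14161 = 0.25·73 + 0.5·27 + 0.25·119 = 61.5
CE = (61.5)² = 3782.25

$3,782.25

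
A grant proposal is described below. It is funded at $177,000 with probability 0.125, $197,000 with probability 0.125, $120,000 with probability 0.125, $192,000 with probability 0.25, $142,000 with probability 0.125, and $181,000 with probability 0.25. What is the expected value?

EV = 0.125 × 177000 + 0.125 × 197000 + 0.125 × 120000 + 0.25 × 192000 + 0.125 × 142000 + 0.25 × 181000 = 22125 + 24625 + 15000 + 48000 + 17750 + 45250 = 172750

$172,750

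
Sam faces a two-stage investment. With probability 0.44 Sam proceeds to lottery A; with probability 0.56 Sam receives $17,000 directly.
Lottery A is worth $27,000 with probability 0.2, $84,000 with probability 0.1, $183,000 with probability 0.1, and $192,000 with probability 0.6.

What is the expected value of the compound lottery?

EV(A) = 0.2 × 27000 + 0.1 × 84000 + 0.1 × 183000 + 0.6 × 192000 = 5400 + 8400 + 18300 + 115200 = 147300
Branch B: 17000 (certain)
Overall = 0.44 × 147300 + 0.56 × 17000 = 64812 + 9520 = 74332

$74,332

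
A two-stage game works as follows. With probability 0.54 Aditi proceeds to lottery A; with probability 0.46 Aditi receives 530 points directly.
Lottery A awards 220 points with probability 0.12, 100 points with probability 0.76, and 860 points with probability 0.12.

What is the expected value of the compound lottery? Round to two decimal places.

354.82 points

EV(A) = 0.12 × 220 + 0.76 × 100 + 0.12 × 860 = 26.4 + 76 + 103.2 = 205.6
Branch B: 530 (certain)
Overall = 0.54 × 205.6 + 0.46 × 530 = 111.024 + 243.8 = 354.824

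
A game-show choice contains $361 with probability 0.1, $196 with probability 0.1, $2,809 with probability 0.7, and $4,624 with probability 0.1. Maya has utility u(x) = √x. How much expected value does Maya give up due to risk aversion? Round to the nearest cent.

$256.56

E[u] = 0.1·√361 + 0.1·√196 + 0.7·√2809 + 0.1·√4624 = 0.1·19 + 0.1·14 + 0.7·53 + 0.1·68 = 47.2
CE = (47.2)² = 2227.84
Risk premium = EV − CE = 2484.4 − 2227.84 = 256.56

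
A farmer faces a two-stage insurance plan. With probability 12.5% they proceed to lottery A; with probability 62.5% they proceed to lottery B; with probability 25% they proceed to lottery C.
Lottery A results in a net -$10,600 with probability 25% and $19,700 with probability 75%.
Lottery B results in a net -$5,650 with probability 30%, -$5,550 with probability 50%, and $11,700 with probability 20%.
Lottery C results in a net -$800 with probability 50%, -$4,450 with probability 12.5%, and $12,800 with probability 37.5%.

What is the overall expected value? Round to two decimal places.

EV(A) = 0.25 × (-10600) + 0.75 × 19700 = -2650 + 14775 = 12125
EV(B) = 0.3 × (-5650) + 0.5 × (-5550) + 0.2 × 11700 = -1695 − 2775 + 2340 = -2130
EV(C) = 0.5 × (-800) + 0.125 × (-4450) + 0.375 × 12800 = -400 − 556.25 + 4800 = 3843.75
Overall = 0.125 × 12125 + 0.625 × (-2130) + 0.25 × 3843.75 = 1515.625 − 1331.25 + 960.9375 = 1145.3125

$1,145.31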